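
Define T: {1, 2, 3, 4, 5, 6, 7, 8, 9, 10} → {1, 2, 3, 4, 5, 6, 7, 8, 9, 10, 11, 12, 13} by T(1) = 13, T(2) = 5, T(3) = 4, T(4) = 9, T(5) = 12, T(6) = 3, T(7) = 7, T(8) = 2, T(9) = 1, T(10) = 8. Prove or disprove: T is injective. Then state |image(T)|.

10

The values T(1), …, T(10) are 13, 5, 4, 9, 12, 3, 7, 2, 1, 8 — all distinct.
So T(x_1) = T(x_2) only when x_1 = x_2, and T is injective.
The image of T is {1, 2, 3, 4, 5, 7, 8, 9, 12, 13}, which has 10 elements.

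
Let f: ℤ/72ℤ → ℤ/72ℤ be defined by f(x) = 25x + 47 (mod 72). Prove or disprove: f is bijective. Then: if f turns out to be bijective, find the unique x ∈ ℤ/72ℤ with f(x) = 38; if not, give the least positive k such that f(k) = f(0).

63

Suppose f(s) = f(t) in ℤ/72ℤ. Then 25s + 47 ≡ 25t + 47 (mod 72), so 25(s − t) ≡ 0 (mod 72).
Since gcd(25, 72) = 1, 25 is invertible modulo 72, thus s − t ≡ 0 (mod 72), i.e. s = t.
We now compute 25⁻¹ mod 72 explicitly. Euclid's algorithm: 72 = 2·25 + 22, 25 = 1·22 + 3, 22 = 7·3 + 1; back-substituting gives 1 = 49·25 − 17·72, so 25⁻¹ ≡ 49 (mod 72).
For any y ∈ ℤ/72ℤ, x = 49(y − 47) mod 72 satisfies f(x) = 25·49(y − 47) + 47 ≡ y (since 25·49 ≡ 1 mod 72). So every y has a preimage.
Hence f is bijective.
Since f is bijective, we compute f⁻¹(38): solve 25x + 47 ≡ 38 (mod 72), i.e. 25x ≡ 63 (mod 72).
Multiplying by 25⁻¹ = 49 gives x ≡ 49·63 = 3087 = 42·72 + 63 ≡ 63 (mod 72).
Check: f(63) = 25·63 + 47 = 1622 = 22·72 + 38 ≡ 38 (mod 72).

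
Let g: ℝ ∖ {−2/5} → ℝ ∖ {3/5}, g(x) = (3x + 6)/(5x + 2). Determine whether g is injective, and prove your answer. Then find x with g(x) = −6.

Suppose g(x_1) = g(x_2). Cross-multiplying: (3x_1 + 6)(5x_2 + 2) = (3x_2 + 6)(5x_1 + 2).
Expanding both sides and cancelling the symmetric terms leaves −24·(x_1 − x_2) = 0. Since −24 ≠ 0, x_1 = x_2. Hence g is injective.
Solving g(x) = −6: cross-multiplying gives 3x + 6 = −6(5x + 2), which rearranges to 33x = −18, so x = −6/11.

-6/11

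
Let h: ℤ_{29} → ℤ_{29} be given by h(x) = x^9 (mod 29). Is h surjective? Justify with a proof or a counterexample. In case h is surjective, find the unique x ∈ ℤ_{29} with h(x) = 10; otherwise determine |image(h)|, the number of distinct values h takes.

Since 29 is prime, the nonzero elements of ℤ_{29} form a cyclic group of order 28.
As gcd(9, 28) = 1, raising to the 9th power is a bijection on this group: if a^9 ≡ b^9 then (ab^{−1})^9 = 1, and the only element of order dividing gcd(9, 28) = 1 is 1, so a = b.
With h(0) = 0 this makes h injective on all of ℤ_{29}, hence bijective (finite equal-size domain and codomain). In particular h is surjective.
Since h is surjective, we find the preimage of 10. The inverse of x ↦ x^9 on (ℤ_{29})^× is x ↦ x^25, because 9·25 = 225 = 8·28 + 1 ≡ 1 (mod 28) and x^{28} = 1 for x ≠ 0 (Fermat). So h⁻¹(10) = 10^25 mod 29.
Repeated squaring mod 29: 10^1 ≡ 10, 10^2 ≡ 10² = 100 ≡ 13, 10^4 ≡ 13² = 169 ≡ 24, 10^8 ≡ 24² = 576 ≡ 25, 10^16 ≡ 25² = 625 ≡ 16. Since 25 = 16 + 8 + 1, 10^25 ≡ 16·25·10: 16·25 = 400 ≡ 23, then 23·10 = 230 ≡ 27. So 10^25 ≡ 27 (mod 29).
Hence h⁻¹(10) = 27.

27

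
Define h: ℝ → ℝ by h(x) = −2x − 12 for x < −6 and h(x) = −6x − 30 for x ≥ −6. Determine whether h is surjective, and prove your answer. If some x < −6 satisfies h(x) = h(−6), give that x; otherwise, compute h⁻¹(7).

-9

Both pieces are strictly decreasing (slopes −2 and −6), so each is injective on its own interval.
The left piece maps (−∞, −6) onto (0, ∞); the right piece maps [−6, ∞) onto (−∞, 6].
The union (0, ∞) ∪ (−∞, 6] covers ℝ, so h is surjective.
For the follow-up: the images overlap, so an x < −6 with h(x) = h(−6) exists. h(−6) = 6; solving −2x − 12 = 6 for x < −6 gives x = (6 + 12)/(−2) = −9.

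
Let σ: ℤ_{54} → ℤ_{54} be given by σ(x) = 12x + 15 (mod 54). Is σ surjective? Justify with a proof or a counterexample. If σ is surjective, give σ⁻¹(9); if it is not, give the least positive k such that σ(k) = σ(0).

Since gcd(12, 54) = 6, we have 12x ≡ 0 (mod 6) for all x, so σ(x) ≡ 3 (mod 6).
But 0 ≢ 3 (mod 6), so 0 ∈ ℤ_{54} has no preimage. Therefore σ is not surjective.
Since σ is not surjective, we find the least positive k with σ(k) = σ(0): this means 12k ≡ 0 (mod 54), i.e. 54 ∣ 12k. Since gcd(12, 54) = 6, dividing through by 6 this holds exactly when 9 ∣ 2k, and as gcd(2, 9) = 1, exactly when 9 ∣ k.
The smallest positive such k is 9.

9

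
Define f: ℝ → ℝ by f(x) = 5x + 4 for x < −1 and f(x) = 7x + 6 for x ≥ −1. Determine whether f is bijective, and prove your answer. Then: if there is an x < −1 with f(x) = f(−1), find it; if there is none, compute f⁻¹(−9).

-13/5

Both pieces are strictly increasing (slopes 5 and 7), so each is injective on its own interval.
The left piece maps (−∞, −1) onto (−∞, −1); the right piece maps [−1, ∞) onto [−1, ∞).
Since −1 = −1, the images partition ℝ: f is injective and surjective, hence bijective.
Because the two images are disjoint, no x < −1 has f(x) = f(−1), so we compute f⁻¹(−9): −9 lies in (−∞, −1), so solve 5x + 4 = −9: x = (−9 − 4)/5 = −13/5.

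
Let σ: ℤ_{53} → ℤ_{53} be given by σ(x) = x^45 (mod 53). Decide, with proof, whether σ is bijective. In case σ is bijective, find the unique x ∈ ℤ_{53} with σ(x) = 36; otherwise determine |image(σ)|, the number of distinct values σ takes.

Since 53 is prime, the nonzero elements of ℤ_{53} form a cyclic group of order 52.
As gcd(45, 52) = 1, raising to the 45th power is a bijection on this group: if s^45 ≡ t^45 then (st^{−1})^45 = 1, and the only element of order dividing gcd(45, 52) = 1 is 1, so s = t.
With σ(0) = 0 this makes σ injective on all of ℤ_{53}, hence bijective (finite equal-size domain and codomain). In particular σ is bijective.
Since σ is bijective, we find the preimage of 36. The inverse of x ↦ x^45 on (ℤ_{53})^× is x ↦ x^37, because 45·37 = 1665 = 32·52 + 1 ≡ 1 (mod 52) and x^{52} = 1 for x ≠ 0 (Fermat). So σ⁻¹(36) = 36^37 mod 53.
Repeated squaring mod 53: 36^1 ≡ 36, 36^2 ≡ 36² = 1296 ≡ 24, 36^4 ≡ 24² = 576 ≡ 46, 36^8 ≡ 46² = 2116 ≡ 49, 36^16 ≡ 49² = 2401 ≡ 16, 36^32 ≡ 16² = 256 ≡ 44. Since 37 = 32 + 4 + 1, 36^37 ≡ 44·46·36: 44·46 = 2024 ≡ 10, then 10·36 = 360 ≡ 42. So 36^37 ≡ 42 (mod 53).
Hence σ⁻¹(36) = 42.

42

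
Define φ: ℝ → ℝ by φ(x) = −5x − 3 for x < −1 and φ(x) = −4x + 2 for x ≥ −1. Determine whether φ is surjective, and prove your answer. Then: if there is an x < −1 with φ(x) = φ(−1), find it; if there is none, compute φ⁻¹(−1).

Both pieces are strictly decreasing (slopes −5 and −4), so each is injective on its own interval.
The left piece maps (−∞, −1) onto (2, ∞); the right piece maps [−1, ∞) onto (−∞, 6].
The union (2, ∞) ∪ (−∞, 6] covers ℝ, so φ is surjective.
For the follow-up: the images overlap, so an x < −1 with φ(x) = φ(−1) exists. φ(−1) = 6; solving −5x − 3 = 6 for x < −1 gives x = (6 + 3)/(−5) = −9/5.

-9/5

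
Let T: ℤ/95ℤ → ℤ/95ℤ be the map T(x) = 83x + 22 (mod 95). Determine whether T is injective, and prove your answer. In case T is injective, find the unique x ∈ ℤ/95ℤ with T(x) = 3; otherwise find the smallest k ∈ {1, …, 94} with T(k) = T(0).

Suppose T(s) = T(t) in ℤ/95ℤ. Then 83s + 22 ≡ 83t + 22 (mod 95), thus 83(s − t) ≡ 0 (mod 95).
Since gcd(83, 95) = 1, 83 is invertible modulo 95, so s − t ≡ 0 (mod 95), i.e. s = t.
Hence T is injective.
We now compute 83⁻¹ mod 95 explicitly. Euclid's algorithm: 95 = 1·83 + 12, 83 = 6·12 + 11, 12 = 1·11 + 1; back-substituting gives 1 = 87·83 − 76·95, so 83⁻¹ ≡ 87 (mod 95).
Since T is injective, we compute T⁻¹(3): solve 83x + 22 ≡ 3 (mod 95), i.e. 83x ≡ 76 (mod 95).
Multiplying by 83⁻¹ = 87 gives x ≡ 87·76 = 6612 = 69·95 + 57 ≡ 57 (mod 95).
Check: T(57) = 83·57 + 22 = 4753 = 50·95 + 3 ≡ 3 (mod 95).

57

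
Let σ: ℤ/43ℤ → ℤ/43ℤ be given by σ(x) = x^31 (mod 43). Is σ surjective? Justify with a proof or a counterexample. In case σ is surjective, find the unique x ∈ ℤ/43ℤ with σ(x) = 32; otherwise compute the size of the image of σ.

27

Since 43 is prime, the nonzero elements of ℤ/43ℤ form a cyclic group of order 42.
As gcd(31, 42) = 1, raising to the 31st power is a bijection on this group: if s^31 ≡ t^31 then (st^{−1})^31 = 1, and the only element of order dividing gcd(31, 42) = 1 is 1, so s = t.
With σ(0) = 0 this makes σ injective on all of ℤ/43ℤ, hence bijective (finite equal-size domain and codomain). In particular σ is surjective.
Since σ is surjective, we find the preimage of 32. The inverse of x ↦ x^31 on (ℤ/43ℤ)^× is x ↦ x^19, because 31·19 = 589 = 14·42 + 1 ≡ 1 (mod 42) and x^{42} = 1 for x ≠ 0 (Fermat). So σ⁻¹(32) = 32^19 mod 43.
Repeated squaring mod 43: 32^1 ≡ 32, 32^2 ≡ 32² = 1024 ≡ 35, 32^4 ≡ 35² = 1225 ≡ 21, 32^8 ≡ 21² = 441 ≡ 11, 32^16 ≡ 11² = 121 ≡ 35. Since 19 = 16 + 2 + 1, 32^19 ≡ 35·35·32: 35·35 = 1225 ≡ 21, then 21·32 = 672 ≡ 27. So 32^19 ≡ 27 (mod 43).
Hence σ⁻¹(32) = 27.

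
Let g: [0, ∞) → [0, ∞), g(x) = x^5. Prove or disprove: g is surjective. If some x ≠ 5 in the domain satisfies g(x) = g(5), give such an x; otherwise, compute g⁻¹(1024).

For any y ∈ [0, ∞), x = y^{1/5} ∈ [0, ∞) gives g(x) = y, so g is surjective.
Since x ↦ x^5 is strictly increasing on [0, ∞), it is injective there, so no x ≠ 5 in the domain has g(x) = g(5). We therefore compute g⁻¹(1024) = 1024^{1/5} = 4 (indeed 4^5 = 1024).

4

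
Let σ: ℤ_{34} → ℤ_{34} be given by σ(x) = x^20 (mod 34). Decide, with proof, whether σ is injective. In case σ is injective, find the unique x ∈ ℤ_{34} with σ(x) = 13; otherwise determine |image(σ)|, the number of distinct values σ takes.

10

σ(3): Repeated squaring mod 34: 3^1 ≡ 3, 3^2 ≡ 3² = 9, 3^4 ≡ 9² = 81 ≡ 13, 3^8 ≡ 13² = 169 ≡ 33, 3^16 ≡ 33² = 1089 ≡ 1. Since 20 = 16 + 4, 3^20 ≡ 1·13: 1·13 = 13. So 3^20 ≡ 13 (mod 34).
σ(5): Repeated squaring mod 34: 5^1 ≡ 5, 5^2 ≡ 5² = 25, 5^4 ≡ 25² = 625 ≡ 13, 5^8 ≡ 13² = 169 ≡ 33, 5^16 ≡ 33² = 1089 ≡ 1. Since 20 = 16 + 4, 5^20 ≡ 1·13: 1·13 = 13. So 5^20 ≡ 13 (mod 34).
So σ(3) = σ(5) = 13 while 3 ≠ 5, therefore σ is not injective.
Since σ is not injective, we determine |image(σ)|. Computing x^20 mod 34 for each x (by repeated squaring, reducing mod 34 at every step), the values σ(0), σ(1), …, σ(33) are: 0, 1, 16, 13, 18, 13, 4, 21, 16, 33, 4, 21, 30, 1, 30, 33, 18, 17, 18, 33, 30, 1, 30, 21, 4, 33, 16, 21, 4, 13, 18, 13, 16, 1.
The distinct values are {0, 1, 4, 13, 16, 17, 18, 21, 30, 33}; there are 10 of them.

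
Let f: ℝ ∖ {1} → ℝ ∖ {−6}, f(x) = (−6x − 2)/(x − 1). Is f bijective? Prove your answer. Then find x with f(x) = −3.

Suppose f(s) = f(t). Cross-multiplying: (−6s − 2)(t − 1) = (−6t − 2)(s − 1).
Expanding both sides and cancelling the symmetric terms leaves 8·(s − t) = 0. Since 8 ≠ 0, s = t. Thus f is injective.
For any y ≠ −6, solving y(x − 1) = −6x − 2 for x gives a well-defined x ≠ 1. So f is surjective.
Therefore f is bijective.
Solving f(x) = −3: cross-multiplying gives −6x − 2 = −3(x − 1), which rearranges to −3x = 5, so x = −5/3.

-5/3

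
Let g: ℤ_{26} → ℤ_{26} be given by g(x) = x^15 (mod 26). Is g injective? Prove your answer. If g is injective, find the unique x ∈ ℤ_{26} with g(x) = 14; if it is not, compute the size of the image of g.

g(1) = 1^15 = 1.
g(3): Repeated squaring mod 26: 3^1 ≡ 3, 3^2 ≡ 3² = 9, 3^4 ≡ 9² = 81 ≡ 3, 3^8 ≡ 3² = 9. Since 15 = 8 + 4 + 2 + 1, 3^15 ≡ 9·3·9·3: 9·3 = 27 ≡ 1, then 1·9 = 9, then 9·3 = 27 ≡ 1. So 3^15 ≡ 1 (mod 26).
So g(1) = g(3) = 1 while 1 ≠ 3, hence g is not injective.
Since g is not injective, we determine |image(g)|. Computing x^15 mod 26 for each x (by repeated squaring, reducing mod 26 at every step), the values g(0), g(1), …, g(25) are: 0, 1, 8, 1, 12, 21, 8, 5, 18, 1, 12, 5, 12, 13, 14, 21, 14, 25, 8, 21, 18, 5, 14, 25, 18, 25.
The distinct values are {0, 1, 5, 8, 12, 13, 14, 18, 21, 25}; there are 10 of them.

10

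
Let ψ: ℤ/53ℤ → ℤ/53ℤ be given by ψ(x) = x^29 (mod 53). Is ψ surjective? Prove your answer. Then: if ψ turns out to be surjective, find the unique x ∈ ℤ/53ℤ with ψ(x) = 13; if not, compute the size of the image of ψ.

Since 53 is prime, the nonzero elements of ℤ/53ℤ form a cyclic group of order 52.
As gcd(29, 52) = 1, raising to the 29th power is a bijection on this group: if u^29 ≡ v^29 then (uv^{−1})^29 = 1, and the only element of order dividing gcd(29, 52) = 1 is 1, so u = v.
With ψ(0) = 0 this makes ψ injective on all of ℤ/53ℤ, hence bijective (finite equal-size domain and codomain). In particular ψ is surjective.
Since ψ is surjective, we find the preimage of 13. The inverse of x ↦ x^29 on (ℤ/53ℤ)^× is x ↦ x^9, because 29·9 = 261 = 5·52 + 1 ≡ 1 (mod 52) and x^{52} = 1 for x ≠ 0 (Fermat). So ψ⁻¹(13) = 13^9 mod 53.
Repeated squaring mod 53: 13^1 ≡ 13, 13^2 ≡ 13² = 169 ≡ 10, 13^4 ≡ 10² = 100 ≡ 47, 13^8 ≡ 47² = 2209 ≡ 36. Since 9 = 8 + 1, 13^9 ≡ 36·13: 36·13 = 468 ≡ 44. So 13^9 ≡ 44 (mod 53).
Hence ψ⁻¹(13) = 44.

44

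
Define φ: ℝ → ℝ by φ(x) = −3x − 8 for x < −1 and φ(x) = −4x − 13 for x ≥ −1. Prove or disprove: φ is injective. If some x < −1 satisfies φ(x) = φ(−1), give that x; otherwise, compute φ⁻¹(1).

Both pieces are strictly decreasing (slopes −3 and −4), so each is injective on its own interval.
The left piece maps (−∞, −1) onto (−5, ∞); the right piece maps [−1, ∞) onto (−∞, −9].
These images are disjoint, so no value is attained by both pieces. Therefore φ is injective.
Because the two images are disjoint, no x < −1 has φ(x) = φ(−1), so we compute φ⁻¹(1): 1 lies in (−5, ∞), so solve −3x − 8 = 1: x = (1 + 8)/(−3) = −3.

-3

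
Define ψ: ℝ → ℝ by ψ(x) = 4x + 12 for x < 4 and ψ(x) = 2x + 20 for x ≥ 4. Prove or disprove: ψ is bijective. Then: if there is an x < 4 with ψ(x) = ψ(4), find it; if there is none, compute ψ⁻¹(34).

7

Both pieces are strictly increasing (slopes 4 and 2), so each is injective on its own interval.
The left piece maps (−∞, 4) onto (−∞, 28); the right piece maps [4, ∞) onto [28, ∞).
Since 28 = 28, the images partition ℝ: ψ is injective and surjective, hence bijective.
Because the two images are disjoint, no x < 4 has ψ(x) = ψ(4), so we compute ψ⁻¹(34): 34 lies in [28, ∞), so solve 2x + 20 = 34: x = (34 − 20)/2 = 7.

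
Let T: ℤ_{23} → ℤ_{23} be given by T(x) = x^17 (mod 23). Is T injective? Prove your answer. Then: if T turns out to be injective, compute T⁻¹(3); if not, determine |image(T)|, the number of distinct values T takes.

Since 23 is prime, the nonzero elements of ℤ_{23} form a cyclic group of order 22.
As gcd(17, 22) = 1, raising to the 17th power is a bijection on this group: if u^17 ≡ v^17 then (uv^{−1})^17 = 1, and the only element of order dividing gcd(17, 22) = 1 is 1, so u = v.
With T(0) = 0 this makes T injective on all of ℤ_{23}, hence bijective (finite equal-size domain and codomain). In particular T is injective.
Since T is injective, we find the preimage of 3. The inverse of x ↦ x^17 on (ℤ_{23})^× is x ↦ x^13, because 17·13 = 221 = 10·22 + 1 ≡ 1 (mod 22) and x^{22} = 1 for x ≠ 0 (Fermat). So T⁻¹(3) = 3^13 mod 23.
Repeated squaring mod 23: 3^1 ≡ 3, 3^2 ≡ 3² = 9, 3^4 ≡ 9² = 81 ≡ 12, 3^8 ≡ 12² = 144 ≡ 6. Since 13 = 8 + 4 + 1, 3^13 ≡ 6·12·3: 6·12 = 72 ≡ 3, then 3·3 = 9. So 3^13 ≡ 9 (mod 23).
Hence T⁻¹(3) = 9.

9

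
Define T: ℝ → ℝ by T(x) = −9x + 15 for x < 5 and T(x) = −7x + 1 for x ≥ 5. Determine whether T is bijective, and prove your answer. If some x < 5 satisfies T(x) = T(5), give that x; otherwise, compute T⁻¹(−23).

Both pieces are strictly decreasing (slopes −9 and −7), so each is injective on its own interval.
The left piece maps (−∞, 5) onto (−30, ∞); the right piece maps [5, ∞) onto (−∞, −34].
The images leave a gap (−30 has no preimage), so T is not surjective, hence not bijective.
Because the two images are disjoint, no x < 5 has T(x) = T(5), so we compute T⁻¹(−23): −23 lies in (−30, ∞), so solve −9x + 15 = −23: x = (−23 − 15)/(−9) = 38/9.

38/9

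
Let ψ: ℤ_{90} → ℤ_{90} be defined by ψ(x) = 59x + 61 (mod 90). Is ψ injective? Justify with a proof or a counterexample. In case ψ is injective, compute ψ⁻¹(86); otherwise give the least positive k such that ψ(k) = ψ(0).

Suppose ψ(u) = ψ(v) in ℤ_{90}. Then 59u + 61 ≡ 59v + 61 (mod 90), therefore 59(u − v) ≡ 0 (mod 90).
Since gcd(59, 90) = 1, 59 is invertible modulo 90, thus u − v ≡ 0 (mod 90), i.e. u = v.
So ψ is injective.
We now compute 59⁻¹ mod 90 explicitly. Euclid's algorithm: 90 = 1·59 + 31, 59 = 1·31 + 28, 31 = 1·28 + 3, 28 = 9·3 + 1; back-substituting gives 1 = 29·59 − 19·90, so 59⁻¹ ≡ 29 (mod 90).
Since ψ is injective, we compute ψ⁻¹(86): solve 59x + 61 ≡ 86 (mod 90), i.e. 59x ≡ 25 (mod 90).
Multiplying by 59⁻¹ = 29 gives x ≡ 29·25 = 725 = 8·90 + 5 ≡ 5 (mod 90).
Check: ψ(5) = 59·5 + 61 = 356 = 3·90 + 86 ≡ 86 (mod 90).

5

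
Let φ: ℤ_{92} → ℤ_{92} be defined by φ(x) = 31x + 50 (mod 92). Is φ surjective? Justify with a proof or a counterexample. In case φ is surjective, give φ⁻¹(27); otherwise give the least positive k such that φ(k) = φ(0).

By definition, surjectivity means every element of the codomain has a preimage under φ.
Since gcd(31, 92) = 1, 31 is invertible modulo 92. Euclid's algorithm: 92 = 2·31 + 30, 31 = 1·30 + 1; back-substituting gives 1 = 3·31 − 1·92, so 31⁻¹ ≡ 3 (mod 92).
For any y ∈ ℤ_{92}, x = 3(y − 50) mod 92 satisfies φ(x) = 31·3(y − 50) + 50 ≡ y (since 31·3 ≡ 1 mod 92). So every y has a preimage.
Hence φ is surjective.
Since φ is surjective, we compute φ⁻¹(27): solve 31x + 50 ≡ 27 (mod 92), i.e. 31x ≡ 69 (mod 92).
Multiplying by 31⁻¹ = 3 gives x ≡ 3·69 = 207 = 2·92 + 23 ≡ 23 (mod 92).
Check: φ(23) = 31·23 + 50 = 763 = 8·92 + 27 ≡ 27 (mod 92).

23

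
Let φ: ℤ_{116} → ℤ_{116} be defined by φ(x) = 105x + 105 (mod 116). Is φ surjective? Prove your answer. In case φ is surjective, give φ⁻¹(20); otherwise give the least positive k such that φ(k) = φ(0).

71

By definition, φ is surjective if every y in the codomain equals φ(x) for some x in the domain.
Since gcd(105, 116) = 1, 105 is invertible modulo 116. Euclid's algorithm: 116 = 1·105 + 11, 105 = 9·11 + 6, 11 = 1·6 + 5, 6 = 1·5 + 1; back-substituting gives 1 = 21·105 − 19·116, so 105⁻¹ ≡ 21 (mod 116).
For any y ∈ ℤ_{116}, x = 21(y − 105) mod 116 satisfies φ(x) = 105·21(y − 105) + 105 ≡ y (since 105·21 ≡ 1 mod 116). So every y has a preimage.
Hence φ is surjective.
Since φ is surjective, we compute φ⁻¹(20): solve 105x + 105 ≡ 20 (mod 116), i.e. 105x ≡ 31 (mod 116).
Multiplying by 105⁻¹ = 21 gives x ≡ 21·31 = 651 = 5·116 + 71 ≡ 71 (mod 116).
Check: φ(71) = 105·71 + 105 = 7560 = 65·116 + 20 ≡ 20 (mod 116).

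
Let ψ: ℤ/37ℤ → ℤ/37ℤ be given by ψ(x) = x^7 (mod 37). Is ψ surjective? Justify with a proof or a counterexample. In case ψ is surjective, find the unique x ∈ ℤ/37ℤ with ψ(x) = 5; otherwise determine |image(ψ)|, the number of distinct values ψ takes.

24

Since 37 is prime, the nonzero elements of ℤ/37ℤ form a cyclic group of order 36.
As gcd(7, 36) = 1, raising to the 7th power is a bijection on this group: if u^7 ≡ v^7 then (uv^{−1})^7 = 1, and the only element of order dividing gcd(7, 36) = 1 is 1, so u = v.
With ψ(0) = 0 this makes ψ injective on all of ℤ/37ℤ, hence bijective (finite equal-size domain and codomain). In particular ψ is surjective.
Since ψ is surjective, we find the preimage of 5. The inverse of x ↦ x^7 on (ℤ/37ℤ)^× is x ↦ x^31, because 7·31 = 217 = 6·36 + 1 ≡ 1 (mod 36) and x^{36} = 1 for x ≠ 0 (Fermat). So ψ⁻¹(5) = 5^31 mod 37.
Repeated squaring mod 37: 5^1 ≡ 5, 5^2 ≡ 5² = 25, 5^4 ≡ 25² = 625 ≡ 33, 5^8 ≡ 33² = 1089 ≡ 16, 5^16 ≡ 16² = 256 ≡ 34. Since 31 = 16 + 8 + 4 + 2 + 1, 5^31 ≡ 34·16·33·25·5: 34·16 = 544 ≡ 26, then 26·33 = 858 ≡ 7, then 7·25 = 175 ≡ 27, then 27·5 = 135 ≡ 24. So 5^31 ≡ 24 (mod 37).
Hence ψ⁻¹(5) = 24.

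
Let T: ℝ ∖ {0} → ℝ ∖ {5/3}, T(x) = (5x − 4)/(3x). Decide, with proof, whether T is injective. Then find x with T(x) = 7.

-1/4

Suppose T(a) = T(b). Cross-multiplying: (5a − 4)(3b) = (5b − 4)(3a).
Expanding both sides and cancelling the symmetric terms leaves 12·(a − b) = 0. Since 12 ≠ 0, a = b. So T is injective.
Solving T(x) = 7: cross-multiplying gives 5x − 4 = 7(3x), which rearranges to −16x = 4, so x = −1/4.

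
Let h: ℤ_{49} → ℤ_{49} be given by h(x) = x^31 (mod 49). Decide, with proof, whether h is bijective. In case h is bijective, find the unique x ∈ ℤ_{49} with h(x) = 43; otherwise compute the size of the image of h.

43

h(0) = 0^31 = 0.
h(7): Repeated squaring mod 49: 7^1 ≡ 7, 7^2 ≡ 7² = 49 ≡ 0, 7^4 ≡ 0² = 0, 7^8 ≡ 0² = 0, 7^16 ≡ 0² = 0. Since 31 = 16 + 8 + 4 + 2 + 1, 7^31 ≡ 0·0·0·0·7: 0·0 = 0, then 0·0 = 0, then 0·0 = 0, then 0·7 = 0. So 7^31 ≡ 0 (mod 49).
So h(0) = h(7) = 0 while 0 ≠ 7, hence h is not injective, hence not bijective.
Since h is not bijective, we determine |image(h)|. Computing x^31 mod 49 for each x (by repeated squaring, reducing mod 49 at every step), the values h(0), h(1), …, h(48) are: 0, 1, 44, 45, 25, 26, 20, 0, 22, 16, 17, 46, 47, 41, 0, 43, 37, 38, 18, 19, 13, 0, 15, 9, 10, 39, 40, 34, 0, 36, 30, 31, 11, 12, 6, 0, 8, 2, 3, 32, 33, 27, 0, 29, 23, 24, 4, 5, 48.
The distinct values are {0, 1, 2, 3, 4, 5, 6, 8, 9, 10, 11, 12, 13, 15, 16, 17, 18, 19, 20, 22, 23, 24, 25, 26, 27, 29, 30, 31, 32, 33, 34, 36, 37, 38, 39, 40, 41, 43, 44, 45, 46, 47, 48}; there are 43 of them.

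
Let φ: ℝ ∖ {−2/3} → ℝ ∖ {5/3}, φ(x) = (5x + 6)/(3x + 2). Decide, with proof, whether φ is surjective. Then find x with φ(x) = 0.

-6/5

For any y ≠ 5/3, solving y(3x + 2) = 5x + 6 for x gives a well-defined x ≠ −2/3. So φ is surjective.
Solving φ(x) = 0: cross-multiplying gives 5x + 6 = 0(3x + 2), which rearranges to 5x = −6, so x = −6/5.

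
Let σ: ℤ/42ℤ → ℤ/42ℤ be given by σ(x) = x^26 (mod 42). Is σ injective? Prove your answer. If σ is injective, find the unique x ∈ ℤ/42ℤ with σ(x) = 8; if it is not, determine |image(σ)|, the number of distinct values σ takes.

16

σ(4): Repeated squaring mod 42: 4^1 ≡ 4, 4^2 ≡ 4² = 16, 4^4 ≡ 16² = 256 ≡ 4, 4^8 ≡ 4² = 16, 4^16 ≡ 16² = 256 ≡ 4. Since 26 = 16 + 8 + 2, 4^26 ≡ 4·16·16: 4·16 = 64 ≡ 22, then 22·16 = 352 ≡ 16. So 4^26 ≡ 16 (mod 42).
σ(10): Repeated squaring mod 42: 10^1 ≡ 10, 10^2 ≡ 10² = 100 ≡ 16, 10^4 ≡ 16² = 256 ≡ 4, 10^8 ≡ 4² = 16, 10^16 ≡ 16² = 256 ≡ 4. Since 26 = 16 + 8 + 2, 10^26 ≡ 4·16·16: 4·16 = 64 ≡ 22, then 22·16 = 352 ≡ 16. So 10^26 ≡ 16 (mod 42).
So σ(4) = σ(10) = 16 while 4 ≠ 10, hence σ is not injective.
Since σ is not injective, we determine |image(σ)|. Computing x^26 mod 42 for each x (by repeated squaring, reducing mod 42 at every step), the values σ(0), σ(1), …, σ(41) are: 0, 1, 4, 9, 16, 25, 36, 7, 22, 39, 16, 37, 18, 1, 28, 15, 4, 37, 30, 25, 22, 21, 22, 25, 30, 37, 4, 15, 28, 1, 18, 37, 16, 39, 22, 7, 36, 25, 16, 9, 4, 1.
The distinct values are {0, 1, 4, 7, 9, 15, 16, 18, 21, 22, 25, 28, 30, 36, 37, 39}; there are 16 of them.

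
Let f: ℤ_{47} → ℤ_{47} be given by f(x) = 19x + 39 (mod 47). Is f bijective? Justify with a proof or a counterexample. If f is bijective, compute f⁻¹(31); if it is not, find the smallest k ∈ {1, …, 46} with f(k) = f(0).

7

Recall that f is injective when f(u) = f(v) forces u = v.
If f(u) = f(v), then 19u ≡ 19v (mod 47). Because gcd(19, 47) = 1, we may cancel 19 to get u ≡ v (mod 47).
We now compute 19⁻¹ mod 47 explicitly. Euclid's algorithm: 47 = 2·19 + 9, 19 = 2·9 + 1; back-substituting gives 1 = 5·19 − 2·47, so 19⁻¹ ≡ 5 (mod 47).
For any y ∈ ℤ_{47}, x = 5(y − 39) mod 47 satisfies f(x) = 19·5(y − 39) + 39 ≡ y (since 19·5 ≡ 1 mod 47). So every y has a preimage.
Thus f is bijective.
Since f is bijective, we compute f⁻¹(31): solve 19x + 39 ≡ 31 (mod 47), i.e. 19x ≡ 39 (mod 47).
Multiplying by 19⁻¹ = 5 gives x ≡ 5·39 = 195 = 4·47 + 7 ≡ 7 (mod 47).
Check: f(7) = 19·7 + 39 = 172 = 3·47 + 31 ≡ 31 (mod 47).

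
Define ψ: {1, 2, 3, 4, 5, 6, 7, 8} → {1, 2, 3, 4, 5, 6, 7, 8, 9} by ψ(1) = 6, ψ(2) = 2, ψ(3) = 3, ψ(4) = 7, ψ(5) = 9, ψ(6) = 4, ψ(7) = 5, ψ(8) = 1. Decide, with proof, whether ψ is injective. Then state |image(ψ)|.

8

The values ψ(1), …, ψ(8) are 6, 2, 3, 7, 9, 4, 5, 1 — all distinct.
So ψ(s) = ψ(t) only when s = t, and ψ is injective.
The image of ψ is {1, 2, 3, 4, 5, 6, 7, 9}, which has 8 elements.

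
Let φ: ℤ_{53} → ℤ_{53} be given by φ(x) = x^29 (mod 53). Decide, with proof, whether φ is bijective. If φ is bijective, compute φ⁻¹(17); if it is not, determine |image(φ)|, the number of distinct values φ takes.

Since 53 is prime, the nonzero elements of ℤ_{53} form a cyclic group of order 52.
As gcd(29, 52) = 1, raising to the 29th power is a bijection on this group: if a^29 ≡ b^29 then (ab^{−1})^29 = 1, and the only element of order dividing gcd(29, 52) = 1 is 1, so a = b.
With φ(0) = 0 this makes φ injective on all of ℤ_{53}, hence bijective (finite equal-size domain and codomain). In particular φ is bijective.
Since φ is bijective, we find the preimage of 17. The inverse of x ↦ x^29 on (ℤ_{53})^× is x ↦ x^9, because 29·9 = 261 = 5·52 + 1 ≡ 1 (mod 52) and x^{52} = 1 for x ≠ 0 (Fermat). So φ⁻¹(17) = 17^9 mod 53.
Repeated squaring mod 53: 17^1 ≡ 17, 17^2 ≡ 17² = 289 ≡ 24, 17^4 ≡ 24² = 576 ≡ 46, 17^8 ≡ 46² = 2116 ≡ 49. Since 9 = 8 + 1, 17^9 ≡ 49·17: 49·17 = 833 ≡ 38. So 17^9 ≡ 38 (mod 53).
Hence φ⁻¹(17) = 38.

38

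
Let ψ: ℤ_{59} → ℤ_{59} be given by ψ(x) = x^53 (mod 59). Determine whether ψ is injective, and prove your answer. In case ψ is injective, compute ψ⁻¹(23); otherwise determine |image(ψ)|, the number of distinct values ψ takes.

Since 59 is prime, the nonzero elements of ℤ_{59} form a cyclic group of order 58.
As gcd(53, 58) = 1, raising to the 53rd power is a bijection on this group: if a^53 ≡ b^53 then (ab^{−1})^53 = 1, and the only element of order dividing gcd(53, 58) = 1 is 1, so a = b.
With ψ(0) = 0 this makes ψ injective on all of ℤ_{59}, hence bijective (finite equal-size domain and codomain). In particular ψ is injective.
Since ψ is injective, we find the preimage of 23. The inverse of x ↦ x^53 on (ℤ_{59})^× is x ↦ x^23, because 53·23 = 1219 = 21·58 + 1 ≡ 1 (mod 58) and x^{58} = 1 for x ≠ 0 (Fermat). So ψ⁻¹(23) = 23^23 mod 59.
Repeated squaring mod 59: 23^1 ≡ 23, 23^2 ≡ 23² = 529 ≡ 57, 23^4 ≡ 57² = 3249 ≡ 4, 23^8 ≡ 4² = 16, 23^16 ≡ 16² = 256 ≡ 20. Since 23 = 16 + 4 + 2 + 1, 23^23 ≡ 20·4·57·23: 20·4 = 80 ≡ 21, then 21·57 = 1197 ≡ 17, then 17·23 = 391 ≡ 37. So 23^23 ≡ 37 (mod 59).
Hence ψ⁻¹(23) = 37.

37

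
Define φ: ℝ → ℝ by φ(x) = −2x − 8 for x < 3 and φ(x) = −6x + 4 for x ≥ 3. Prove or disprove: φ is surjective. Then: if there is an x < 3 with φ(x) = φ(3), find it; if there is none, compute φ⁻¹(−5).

-3/2

Both pieces are strictly decreasing (slopes −2 and −6), so each is injective on its own interval.
The left piece maps (−∞, 3) onto (−14, ∞); the right piece maps [3, ∞) onto (−∞, −14].
These images together cover ℝ, so φ is surjective.
Because the two images are disjoint, no x < 3 has φ(x) = φ(3), so we compute φ⁻¹(−5): −5 lies in (−14, ∞), so solve −2x − 8 = −5: x = (−5 + 8)/(−2) = −3/2.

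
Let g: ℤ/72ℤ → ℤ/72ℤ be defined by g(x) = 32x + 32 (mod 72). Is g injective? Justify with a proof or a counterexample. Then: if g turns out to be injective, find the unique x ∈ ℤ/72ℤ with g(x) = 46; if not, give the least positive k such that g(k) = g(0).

We have gcd(32, 72) = 8 > 1. Taking a = 0 and b = 9: g(0) = 32 and g(9) = 32·9 + 32 = 320 ≡ 32 (mod 72).
So g(0) = g(9) while 0 ≠ 9, thus g is not injective.
Since g is not injective, we find the least positive k with g(k) = g(0): this means 32k ≡ 0 (mod 72), i.e. 72 ∣ 32k. Since gcd(32, 72) = 8, dividing through by 8 this holds exactly when 9 ∣ 4k, and as gcd(4, 9) = 1, exactly when 9 ∣ k.
The smallest positive such k is 9.

9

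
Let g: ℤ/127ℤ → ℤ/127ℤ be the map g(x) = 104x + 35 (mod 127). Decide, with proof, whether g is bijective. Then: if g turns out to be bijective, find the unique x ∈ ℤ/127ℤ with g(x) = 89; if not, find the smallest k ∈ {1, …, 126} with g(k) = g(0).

If g(u) = g(v), then 104u ≡ 104v (mod 127). Because gcd(104, 127) = 1, we may cancel 104 to get u ≡ v (mod 127).
We now compute 104⁻¹ mod 127 explicitly. Euclid's algorithm: 127 = 1·104 + 23, 104 = 4·23 + 12, 23 = 1·12 + 11, 12 = 1·11 + 1; back-substituting gives 1 = 11·104 − 9·127, so 104⁻¹ ≡ 11 (mod 127).
For any y ∈ ℤ/127ℤ, x = 11(y − 35) mod 127 satisfies g(x) = 104·11(y − 35) + 35 ≡ y (since 104·11 ≡ 1 mod 127). So every y has a preimage.
Thus g is bijective.
Since g is bijective, we compute g⁻¹(89): solve 104x + 35 ≡ 89 (mod 127), i.e. 104x ≡ 54 (mod 127).
Multiplying by 104⁻¹ = 11 gives x ≡ 11·54 = 594 = 4·127 + 86 ≡ 86 (mod 127).
Check: g(86) = 104·86 + 35 = 8979 = 70·127 + 89 ≡ 89 (mod 127).

86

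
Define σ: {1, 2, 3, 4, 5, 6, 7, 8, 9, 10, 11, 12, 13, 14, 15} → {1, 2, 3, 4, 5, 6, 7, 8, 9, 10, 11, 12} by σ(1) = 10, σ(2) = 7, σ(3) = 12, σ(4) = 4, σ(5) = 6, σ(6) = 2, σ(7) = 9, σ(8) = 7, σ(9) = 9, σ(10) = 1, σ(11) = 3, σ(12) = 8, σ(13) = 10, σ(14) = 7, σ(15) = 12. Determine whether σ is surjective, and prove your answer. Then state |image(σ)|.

10

No element maps to 5, so σ is not surjective.
The image of σ is {1, 2, 3, 4, 6, 7, 8, 9, 10, 12}, which has 10 elements.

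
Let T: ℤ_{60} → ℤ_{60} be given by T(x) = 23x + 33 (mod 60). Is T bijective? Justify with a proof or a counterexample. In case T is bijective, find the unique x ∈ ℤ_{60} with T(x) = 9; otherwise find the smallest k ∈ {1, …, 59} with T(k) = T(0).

12

Suppose T(u) = T(v) in ℤ_{60}. Then 23u + 33 ≡ 23v + 33 (mod 60), thus 23(u − v) ≡ 0 (mod 60).
Since gcd(23, 60) = 1, 23 is invertible modulo 60, thus u − v ≡ 0 (mod 60), i.e. u = v.
We now compute 23⁻¹ mod 60 explicitly. Euclid's algorithm: 60 = 2·23 + 14, 23 = 1·14 + 9, 14 = 1·9 + 5, 9 = 1·5 + 4, 5 = 1·4 + 1; back-substituting gives 1 = 47·23 − 18·60, so 23⁻¹ ≡ 47 (mod 60).
For any y ∈ ℤ_{60}, x = 47(y − 33) mod 60 satisfies T(x) = 23·47(y − 33) + 33 ≡ y (since 23·47 ≡ 1 mod 60). So every y has a preimage.
So T is bijective.
Since T is bijective, we find T⁻¹(9): we need 23x ≡ 9 − 33 ≡ 36 (mod 60). Using 23⁻¹ = 47: x ≡ 47·36 = 1692 = 28·60 + 12, so x = 12.
Check: T(12) = 23·12 + 33 = 309 = 5·60 + 9 ≡ 9 (mod 60).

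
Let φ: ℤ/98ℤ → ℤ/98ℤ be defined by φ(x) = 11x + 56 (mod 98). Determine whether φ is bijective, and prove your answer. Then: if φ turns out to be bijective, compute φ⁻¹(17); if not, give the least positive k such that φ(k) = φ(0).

Suppose φ(a) = φ(b) in ℤ/98ℤ. Then 11a + 56 ≡ 11b + 56 (mod 98), hence 11(a − b) ≡ 0 (mod 98).
Since gcd(11, 98) = 1, 11 is invertible modulo 98, therefore a − b ≡ 0 (mod 98), i.e. a = b.
We now compute 11⁻¹ mod 98 explicitly. Euclid's algorithm: 98 = 8·11 + 10, 11 = 1·10 + 1; back-substituting gives 1 = 9·11 − 1·98, so 11⁻¹ ≡ 9 (mod 98).
For any y ∈ ℤ/98ℤ, x = 9(y − 56) mod 98 satisfies φ(x) = 11·9(y − 56) + 56 ≡ y (since 11·9 ≡ 1 mod 98). So every y has a preimage.
Hence φ is bijective.
Since φ is bijective, we find φ⁻¹(17): we need 11x ≡ 17 − 56 ≡ 59 (mod 98). Using 11⁻¹ = 9: x ≡ 9·59 = 531 = 5·98 + 41, so x = 41.
Check: φ(41) = 11·41 + 56 = 507 = 5·98 + 17 ≡ 17 (mod 98).

41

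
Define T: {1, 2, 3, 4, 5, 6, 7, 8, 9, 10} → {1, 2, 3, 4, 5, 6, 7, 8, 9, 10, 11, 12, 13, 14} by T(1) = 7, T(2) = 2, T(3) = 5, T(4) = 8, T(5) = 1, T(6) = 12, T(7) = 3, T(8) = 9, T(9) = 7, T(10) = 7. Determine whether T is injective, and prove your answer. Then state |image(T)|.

8

T(1) = 7 = T(9) with 1 ≠ 9, so T is not injective.
The image of T is {1, 2, 3, 5, 7, 8, 9, 12}, which has 8 elements.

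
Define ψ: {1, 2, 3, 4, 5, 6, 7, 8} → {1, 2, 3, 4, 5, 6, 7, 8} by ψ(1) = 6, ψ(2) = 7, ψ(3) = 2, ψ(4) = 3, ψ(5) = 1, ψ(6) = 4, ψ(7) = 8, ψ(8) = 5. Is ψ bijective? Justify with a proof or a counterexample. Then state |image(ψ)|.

The values 6, 7, 2, 3, 1, 4, 8, 5 are a permutation of {1, 2, 3, 4, 5, 6, 7, 8}: each element appears exactly once.
So ψ is injective and surjective, hence bijective.
The image of ψ is {1, 2, 3, 4, 5, 6, 7, 8}, which has 8 elements.

8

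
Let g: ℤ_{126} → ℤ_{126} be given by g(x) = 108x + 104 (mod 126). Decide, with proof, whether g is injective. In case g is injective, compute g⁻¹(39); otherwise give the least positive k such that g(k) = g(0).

We have gcd(108, 126) = 18 > 1. Taking u = 0 and v = 7: g(0) = 104 and g(7) = 108·7 + 104 = 860 ≡ 104 (mod 126).
So g(0) = g(7) while 0 ≠ 7, thus g is not injective.
Since g is not injective, we find the least positive k with g(k) = g(0): this means 108k ≡ 0 (mod 126), i.e. 126 ∣ 108k. Since gcd(108, 126) = 18, dividing through by 18 this holds exactly when 7 ∣ 6k, and as gcd(6, 7) = 1, exactly when 7 ∣ k.
The smallest positive such k is 7.

7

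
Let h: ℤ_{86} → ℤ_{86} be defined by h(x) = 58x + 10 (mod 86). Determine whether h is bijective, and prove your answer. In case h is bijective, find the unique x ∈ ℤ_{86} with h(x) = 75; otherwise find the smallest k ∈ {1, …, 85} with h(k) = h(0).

We have gcd(58, 86) = 2 > 1. Taking x_1 = 0 and x_2 = 43: h(0) = 10 and h(43) = 58·43 + 10 = 2504 ≡ 10 (mod 86).
So h(0) = h(43) while 0 ≠ 43, thus h is not injective, hence not bijective.
Since h is not bijective, we find the least positive k with h(k) = h(0): this means 58k ≡ 0 (mod 86), i.e. 86 ∣ 58k. Since gcd(58, 86) = 2, dividing through by 2 this holds exactly when 43 ∣ 29k, and as gcd(29, 43) = 1, exactly when 43 ∣ k.
The smallest positive such k is 43.

43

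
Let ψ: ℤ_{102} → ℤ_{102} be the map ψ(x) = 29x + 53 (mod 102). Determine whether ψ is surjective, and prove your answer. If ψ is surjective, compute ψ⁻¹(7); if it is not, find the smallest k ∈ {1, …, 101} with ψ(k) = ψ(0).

16

By definition, ψ is surjective if every y in the codomain equals ψ(x) for some x in the domain.
Since gcd(29, 102) = 1, 29 is invertible modulo 102. Euclid's algorithm: 102 = 3·29 + 15, 29 = 1·15 + 14, 15 = 1·14 + 1; back-substituting gives 1 = 95·29 − 27·102, so 29⁻¹ ≡ 95 (mod 102).
For any y ∈ ℤ_{102}, x = 95(y − 53) mod 102 satisfies ψ(x) = 29·95(y − 53) + 53 ≡ y (since 29·95 ≡ 1 mod 102). So every y has a preimage.
Thus ψ is surjective.
Since ψ is surjective, we compute ψ⁻¹(7): solve 29x + 53 ≡ 7 (mod 102), i.e. 29x ≡ 56 (mod 102).
Multiplying by 29⁻¹ = 95 gives x ≡ 95·56 = 5320 = 52·102 + 16 ≡ 16 (mod 102).
Check: ψ(16) = 29·16 + 53 = 517 = 5·102 + 7 ≡ 7 (mod 102).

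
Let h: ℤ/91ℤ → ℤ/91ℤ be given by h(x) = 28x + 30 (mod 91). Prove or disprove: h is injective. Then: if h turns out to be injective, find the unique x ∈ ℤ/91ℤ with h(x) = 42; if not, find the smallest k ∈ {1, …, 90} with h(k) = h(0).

13

By definition, h is injective if h(u) = h(v) implies u = v.
We have gcd(28, 91) = 7 > 1. Taking u = 0 and v = 13: h(0) = 30 and h(13) = 28·13 + 30 = 394 ≡ 30 (mod 91).
So h(0) = h(13) while 0 ≠ 13, thus h is not injective.
Since h is not injective, we find the least positive k with h(k) = h(0): this means 28k ≡ 0 (mod 91), i.e. 91 ∣ 28k. Since gcd(28, 91) = 7, dividing through by 7 this holds exactly when 13 ∣ 4k, and as gcd(4, 13) = 1, exactly when 13 ∣ k.
The smallest positive such k is 13.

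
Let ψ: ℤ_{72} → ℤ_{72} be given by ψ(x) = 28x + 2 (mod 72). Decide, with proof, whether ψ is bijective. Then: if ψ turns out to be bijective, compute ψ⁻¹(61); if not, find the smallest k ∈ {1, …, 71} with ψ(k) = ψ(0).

By definition, ψ is injective if ψ(a) = ψ(b) implies a = b.
We have gcd(28, 72) = 4 > 1. Taking a = 0 and b = 18: ψ(0) = 2 and ψ(18) = 28·18 + 2 = 506 ≡ 2 (mod 72).
So ψ(0) = ψ(18) while 0 ≠ 18, thus ψ is not injective, hence not bijective.
Since ψ is not bijective, we find the least positive k with ψ(k) = ψ(0): this means 28k ≡ 0 (mod 72), i.e. 72 ∣ 28k. Since gcd(28, 72) = 4, dividing through by 4 this holds exactly when 18 ∣ 7k, and as gcd(7, 18) = 1, exactly when 18 ∣ k.
The smallest positive such k is 18.

18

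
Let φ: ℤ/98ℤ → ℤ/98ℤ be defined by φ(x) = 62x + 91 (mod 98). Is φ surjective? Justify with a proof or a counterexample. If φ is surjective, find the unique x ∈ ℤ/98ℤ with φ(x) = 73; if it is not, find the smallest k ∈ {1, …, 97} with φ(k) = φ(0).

Recall that surjectivity means every element of the codomain has a preimage under φ.
Since gcd(62, 98) = 2, we have 62x ≡ 0 (mod 2) for all x, so φ(x) ≡ 1 (mod 2).
But 0 ≢ 1 (mod 2), so 0 ∈ ℤ/98ℤ has no preimage. So φ is not surjective.
Since φ is not surjective, we find the least positive k with φ(k) = φ(0): this means 62k ≡ 0 (mod 98), i.e. 98 ∣ 62k. Since gcd(62, 98) = 2, dividing through by 2 this holds exactly when 49 ∣ 31k, and as gcd(31, 49) = 1, exactly when 49 ∣ k.
The smallest positive such k is 49.

49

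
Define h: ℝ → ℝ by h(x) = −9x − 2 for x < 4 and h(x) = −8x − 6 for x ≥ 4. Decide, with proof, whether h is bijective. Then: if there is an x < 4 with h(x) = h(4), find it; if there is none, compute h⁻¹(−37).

35/9

Both pieces are strictly decreasing (slopes −9 and −8), so each is injective on its own interval.
The left piece maps (−∞, 4) onto (−38, ∞); the right piece maps [4, ∞) onto (−∞, −38].
Since −38 = −38, the images partition ℝ: h is injective and surjective, hence bijective.
Because the two images are disjoint, no x < 4 has h(x) = h(4), so we compute h⁻¹(−37): −37 lies in (−38, ∞), so solve −9x − 2 = −37: x = (−37 + 2)/(−9) = 35/9.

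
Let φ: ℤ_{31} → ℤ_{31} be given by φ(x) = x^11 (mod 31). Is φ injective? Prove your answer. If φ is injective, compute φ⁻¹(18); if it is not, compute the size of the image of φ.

Since 31 is prime, the nonzero elements of ℤ_{31} form a cyclic group of order 30.
As gcd(11, 30) = 1, raising to the 11th power is a bijection on this group: if s^11 ≡ t^11 then (st^{−1})^11 = 1, and the only element of order dividing gcd(11, 30) = 1 is 1, so s = t.
With φ(0) = 0 this makes φ injective on all of ℤ_{31}, hence bijective (finite equal-size domain and codomain). In particular φ is injective.
Since φ is injective, we find the preimage of 18. The inverse of x ↦ x^11 on (ℤ_{31})^× is x ↦ x^11, because 11·11 = 121 = 4·30 + 1 ≡ 1 (mod 30) and x^{30} = 1 for x ≠ 0 (Fermat). So φ⁻¹(18) = 18^11 mod 31.
Repeated squaring mod 31: 18^1 ≡ 18, 18^2 ≡ 18² = 324 ≡ 14, 18^4 ≡ 14² = 196 ≡ 10, 18^8 ≡ 10² = 100 ≡ 7. Since 11 = 8 + 2 + 1, 18^11 ≡ 7·14·18: 7·14 = 98 ≡ 5, then 5·18 = 90 ≡ 28. So 18^11 ≡ 28 (mod 31).
Hence φ⁻¹(18) = 28.

28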